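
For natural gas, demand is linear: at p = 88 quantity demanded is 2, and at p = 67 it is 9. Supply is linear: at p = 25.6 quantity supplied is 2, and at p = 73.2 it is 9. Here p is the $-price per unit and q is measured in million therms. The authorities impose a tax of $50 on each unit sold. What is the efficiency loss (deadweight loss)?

$127.55 million

Demand slope = (67 − 88)/(9 − 2) = −3, so p = 94 − 3q.
Supply slope = (73.2 − 25.6)/(9 − 2) = 6.8, so p = 12 + 6.8q.
Competitive equilibrium: 94 − 3q = 12 + 6.8q → q* = 8.3673, p* = 68.898.
With the tax, the buyer price exceeds the seller price by 50: (94 − 3q) − (12 + 6.8q) = 50 → q' = 3.2653.
Δq = 8.3673 − 3.2653 = 5.102; the wedge equals the tax, 50.
The triangle = ½ × 5.102 × 50 = $127.55 million.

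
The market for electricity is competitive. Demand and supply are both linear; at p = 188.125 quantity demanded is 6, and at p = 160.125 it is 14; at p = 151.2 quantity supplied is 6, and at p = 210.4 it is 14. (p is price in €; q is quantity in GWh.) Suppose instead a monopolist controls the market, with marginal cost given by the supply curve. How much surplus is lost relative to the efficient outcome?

Demand slope = (160.125 − 188.125)/(14 − 6) = −3.5, so p = 209.125 − 3.5q.
Supply slope = (210.4 − 151.2)/(14 − 6) = 7.4, so p = 106.8 + 7.4q.
Competitive equilibrium: 209.125 − 3.5q = 106.8 + 7.4q → q* = 9.3876, p* = 176.2683.
Marginal revenue: MR = 209.125 − 7q. Set MR = MC: 209.125 − 7q = 106.8 + 7.4q → q_m = 7.1059.
Price p_m = 209.125 − 3.5·7.1059 = 184.2544; MC(q_m) = 106.8 + 7.4·7.1059 = 159.3837.
Competitive q* = 9.3876, so Δq = 2.2817; wedge = 184.2544 − 159.3837 = 24.8707.
Welfare loss = ½ × 2.2817 × 24.8707 = €28.37.

€28.37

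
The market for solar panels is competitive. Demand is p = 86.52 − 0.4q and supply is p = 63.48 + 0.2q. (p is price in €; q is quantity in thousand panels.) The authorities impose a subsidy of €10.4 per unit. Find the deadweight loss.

Competitive equilibrium: 86.52 − 0.4q = 63.48 + 0.2q → q* = 38.4, p* = 71.16.
The subsidy lowers effective supply by 10.4: p = 53.08 + 0.2q.
New quantity: 86.52 − 0.4q = 53.08 + 0.2q → q' = 55.7333.
Overproduction Δq = 55.7333 − 38.4 = 17.3333; wedge = subsidy = 10.4.
Welfare loss = ½ × 17.3333 × 10.4 = €90.13 thousand.

€90.13 thousand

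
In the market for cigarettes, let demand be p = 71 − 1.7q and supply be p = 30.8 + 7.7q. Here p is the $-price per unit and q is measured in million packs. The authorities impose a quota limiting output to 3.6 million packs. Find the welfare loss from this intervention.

$2.15 million

Competitive equilibrium: 71 − 1.7q = 30.8 + 7.7q → q* = 4.2766, p* = 63.7298.
At q = 3.6: demand price = 71 − 1.7·3.6 = 64.88; supply price = 30.8 + 7.7·3.6 = 58.52.
Δq = 4.2766 − 3.6 = 0.6766; wedge = 64.88 − 58.52 = 6.36.
Welfare loss = ½ × 0.6766 × 6.36 = $2.15 million.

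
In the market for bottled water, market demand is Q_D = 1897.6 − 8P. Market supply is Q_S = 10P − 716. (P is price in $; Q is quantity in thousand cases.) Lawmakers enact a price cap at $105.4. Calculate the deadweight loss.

$17820.45 thousand

In inverse form: demand P = 237.2 − 0.125Q, supply P = 71.6 + 0.1Q.
Competitive equilibrium: 237.2 − 0.125Q = 71.6 + 0.1Q → Q* = 736, P* = 145.2.
At the ceiling P = 105.4, quantity supplied = (105.4 − 71.6)/0.1 = 338.
Willingness to pay at Q' = 338: 237.2 − 0.125·338 = 194.95.
ΔQ = 736 − 338 = 398; wedge = 194.95 − 105.4 = 89.55.
DWL = ½ × 398 × 89.55 = $17820.45 thousand.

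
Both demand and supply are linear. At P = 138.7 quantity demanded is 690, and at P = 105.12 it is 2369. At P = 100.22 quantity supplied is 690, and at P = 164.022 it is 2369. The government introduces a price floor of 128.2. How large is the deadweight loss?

555.87

Demand slope = (105.12 − 138.7)/(2369 − 690) = −0.02, so P = 152.5 − 0.02Q.
Supply slope = (164.022 − 100.22)/(2369 − 690) = 0.038, so P = 74 + 0.038Q.
Competitive equilibrium: 152.5 − 0.02Q = 74 + 0.038Q → Q* = 1353.4483, P* = 125.431.
At the floor P = 128.2, quantity demanded = (152.5 − 128.2)/0.02 = 1215.
Sellers' marginal cost at Q' = 1215: 74 + 0.038·1215 = 120.17.
ΔQ = 1353.4483 − 1215 = 138.4483; wedge = 128.2 − 120.17 = 8.03.
Deadweight loss = ½ × 138.4483 × 8.03 = 555.87.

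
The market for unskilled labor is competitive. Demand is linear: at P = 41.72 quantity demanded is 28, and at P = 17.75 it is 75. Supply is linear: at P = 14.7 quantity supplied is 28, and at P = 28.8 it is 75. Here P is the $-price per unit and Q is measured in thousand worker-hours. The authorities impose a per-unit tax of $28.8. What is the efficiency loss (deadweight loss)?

Demand slope = (17.75 − 41.72)/(75 − 28) = −0.51, so P = 56 − 0.51Q.
Supply slope = (28.8 − 14.7)/(75 − 28) = 0.3, so P = 6.3 + 0.3Q.
Competitive equilibrium: 56 − 0.51Q = 6.3 + 0.3Q → Q* = 61.358, P* = 24.7074.
With the tax, the buyer price exceeds the seller price by 28.8: (56 − 0.51Q) − (6.3 + 0.3Q) = 28.8 → Q' = 25.8025.
ΔQ = 61.358 − 25.8025 = 35.5555; the wedge equals the tax, 28.8.
The triangle = ½ × 35.5555 × 28.8 = $512 thousand.

$512 thousand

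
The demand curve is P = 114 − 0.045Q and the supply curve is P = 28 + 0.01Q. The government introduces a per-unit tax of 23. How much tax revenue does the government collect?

26345.45

Competitive equilibrium: 114 − 0.045Q = 28 + 0.01Q → Q* = 1563.6364, P* = 43.6364.
With the tax, the buyer price exceeds the seller price by 23: (114 − 0.045Q) − (28 + 0.01Q) = 23 → Q' = 1145.4545.
Tax revenue = 23 × 1145.4545 = 26345.45.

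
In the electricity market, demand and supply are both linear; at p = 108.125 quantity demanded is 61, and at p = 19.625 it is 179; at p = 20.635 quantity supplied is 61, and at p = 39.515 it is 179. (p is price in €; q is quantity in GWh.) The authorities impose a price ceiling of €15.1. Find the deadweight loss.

Demand slope = (19.625 − 108.125)/(179 − 61) = −0.75, so p = 153.875 − 0.75q.
Supply slope = (39.515 − 20.635)/(179 − 61) = 0.16, so p = 10.875 + 0.16q.
Competitive equilibrium: 153.875 − 0.75q = 10.875 + 0.16q → q* = 157.1429, p* = 36.0179.
At the ceiling p = 15.1, quantity supplied = (15.1 − 10.875)/0.16 = 26.4063.
Willingness to pay at q' = 26.4063: 153.875 − 0.75·26.4063 = 134.0703.
Δq = 157.1429 − 26.4063 = 130.7366; wedge = 134.0703 − 15.1 = 118.9703.
The triangle = ½ × 130.7366 × 118.9703 = €7776.89.

€7776.89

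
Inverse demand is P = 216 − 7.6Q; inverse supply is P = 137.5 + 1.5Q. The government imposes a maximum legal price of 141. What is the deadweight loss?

Competitive equilibrium: 216 − 7.6Q = 137.5 + 1.5Q → Q* = 8.6264, P* = 150.4396.
At the ceiling P = 141, quantity supplied = (141 − 137.5)/1.5 = 2.3333.
Willingness to pay at Q' = 2.3333: 216 − 7.6·2.3333 = 198.2669.
ΔQ = 8.6264 − 2.3333 = 6.2931; wedge = 198.2669 − 141 = 57.2669.
The triangle = ½ × 6.2931 × 57.2669 = 180.19.

180.19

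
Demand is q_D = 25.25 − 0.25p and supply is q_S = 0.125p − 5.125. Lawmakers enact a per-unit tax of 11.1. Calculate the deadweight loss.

5.13

In inverse form: demand p = 101 − 4q, supply p = 41 + 8q.
Competitive equilibrium: 101 − 4q = 41 + 8q → q* = 5, p* = 81.
With the tax, the buyer price exceeds the seller price by 11.1: (101 − 4q) − (41 + 8q) = 11.1 → q' = 4.075.
Δq = 5 − 4.075 = 0.925; the wedge equals the tax, 11.1.
Deadweight loss = ½ × 0.925 × 11.1 = 5.13.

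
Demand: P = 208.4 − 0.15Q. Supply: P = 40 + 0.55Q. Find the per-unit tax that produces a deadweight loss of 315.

Competitive equilibrium: 208.4 − 0.15Q = 40 + 0.55Q → Q* = 240.5714, P* = 172.3143.
A tax t gives ΔQ = t/0.7 and wedge t, so DWL = t²/1.4.
t²/1.4 = 315 → t² = 441 → t = 21.

21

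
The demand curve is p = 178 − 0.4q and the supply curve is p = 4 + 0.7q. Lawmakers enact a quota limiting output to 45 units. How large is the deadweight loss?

7045.57

Competitive equilibrium: 178 − 0.4q = 4 + 0.7q → q* = 158.1818, p* = 114.7273.
At q = 45: demand price = 178 − 0.4·45 = 160; supply price = 4 + 0.7·45 = 35.5.
Δq = 158.1818 − 45 = 113.1818; wedge = 160 − 35.5 = 124.5.
DWL = ½ × 113.1818 × 124.5 = 7045.57.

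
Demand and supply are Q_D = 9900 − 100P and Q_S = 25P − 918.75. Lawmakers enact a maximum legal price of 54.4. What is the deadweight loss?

In inverse form: demand P = 99 − 0.01Q, supply P = 36.75 + 0.04Q.
Competitive equilibrium: 99 − 0.01Q = 36.75 + 0.04Q → Q* = 1245, P* = 86.55.
At the ceiling P = 54.4, quantity supplied = (54.4 − 36.75)/0.04 = 441.25.
Willingness to pay at Q' = 441.25: 99 − 0.01·441.25 = 94.5875.
ΔQ = 1245 − 441.25 = 803.75; wedge = 94.5875 − 54.4 = 40.1875.
The triangle = ½ × 803.75 × 40.1875 = 16150.35.

16150.35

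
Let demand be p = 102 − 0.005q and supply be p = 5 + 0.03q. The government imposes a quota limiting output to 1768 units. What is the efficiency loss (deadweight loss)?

Competitive equilibrium: 102 − 0.005q = 5 + 0.03q → q* = 2771.4286, p* = 88.1429.
At q = 1768: demand price = 102 − 0.005·1768 = 93.16; supply price = 5 + 0.03·1768 = 58.04.
Δq = 2771.4286 − 1768 = 1003.4286; wedge = 93.16 − 58.04 = 35.12.
The triangle = ½ × 1003.4286 × 35.12 = 17620.21.

17620.21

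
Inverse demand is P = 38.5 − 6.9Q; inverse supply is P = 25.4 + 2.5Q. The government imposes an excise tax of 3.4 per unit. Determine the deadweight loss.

0.61

Competitive equilibrium: 38.5 − 6.9Q = 25.4 + 2.5Q → Q* = 1.3936, P* = 28.884.
With the tax, the buyer price exceeds the seller price by 3.4: (38.5 − 6.9Q) − (25.4 + 2.5Q) = 3.4 → Q' = 1.0319.
ΔQ = 1.3936 − 1.0319 = 0.3617; the wedge equals the tax, 3.4.
Welfare loss = ½ × 0.3617 × 3.4 = 0.61.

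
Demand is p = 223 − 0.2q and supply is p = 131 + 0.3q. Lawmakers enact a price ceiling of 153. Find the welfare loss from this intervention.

3061.78

Competitive equilibrium: 223 − 0.2q = 131 + 0.3q → q* = 184, p* = 186.2.
At the ceiling p = 153, quantity supplied = (153 − 131)/0.3 = 73.3333.
Willingness to pay at q' = 73.3333: 223 − 0.2·73.3333 = 208.3333.
Δq = 184 − 73.3333 = 110.6667; wedge = 208.3333 − 153 = 55.3333.
The triangle = ½ × 110.6667 × 55.3333 = 3061.78.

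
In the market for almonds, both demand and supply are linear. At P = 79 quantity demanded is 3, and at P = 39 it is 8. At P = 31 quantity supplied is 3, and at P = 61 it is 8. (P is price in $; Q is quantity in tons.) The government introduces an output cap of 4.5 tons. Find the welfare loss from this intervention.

$26.04

Demand slope = (39 − 79)/(8 − 3) = −8, so P = 103 − 8Q.
Supply slope = (61 − 31)/(8 − 3) = 6, so P = 13 + 6Q.
Competitive equilibrium: 103 − 8Q = 13 + 6Q → Q* = 6.4286, P* = 51.5714.
At Q = 4.5: demand price = 103 − 8·4.5 = 67; supply price = 13 + 6·4.5 = 40.
ΔQ = 6.4286 − 4.5 = 1.9286; wedge = 67 − 40 = 27.
Welfare loss = ½ × 1.9286 × 27 = $26.04.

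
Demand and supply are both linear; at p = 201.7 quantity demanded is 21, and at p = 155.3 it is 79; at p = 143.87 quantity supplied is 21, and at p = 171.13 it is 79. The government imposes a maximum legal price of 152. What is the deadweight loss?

Demand slope = (155.3 − 201.7)/(79 − 21) = −0.8, so p = 218.5 − 0.8q.
Supply slope = (171.13 − 143.87)/(79 − 21) = 0.47, so p = 134 + 0.47q.
Competitive equilibrium: 218.5 − 0.8q = 134 + 0.47q → q* = 66.5354, p* = 165.2717.
At the ceiling p = 152, quantity supplied = (152 − 134)/0.47 = 38.2979.
Willingness to pay at q' = 38.2979: 218.5 − 0.8·38.2979 = 187.8617.
Δq = 66.5354 − 38.2979 = 28.2375; wedge = 187.8617 − 152 = 35.8617.
The triangle = ½ × 28.2375 × 35.8617 = 506.32.

506.32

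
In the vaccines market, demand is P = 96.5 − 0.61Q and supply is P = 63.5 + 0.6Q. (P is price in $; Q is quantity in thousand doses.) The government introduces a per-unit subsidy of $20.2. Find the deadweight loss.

$168.61 thousand

Competitive equilibrium: 96.5 − 0.61Q = 63.5 + 0.6Q → Q* = 27.2727, P* = 79.8636.
The subsidy lowers effective supply by 20.2: P = 43.3 + 0.6Q.
New quantity: 96.5 − 0.61Q = 43.3 + 0.6Q → Q' = 43.9669.
Overproduction ΔQ = 43.9669 − 27.2727 = 16.6942; wedge = subsidy = 20.2.
Welfare loss = ½ × 16.6942 × 20.2 = $168.61 thousand.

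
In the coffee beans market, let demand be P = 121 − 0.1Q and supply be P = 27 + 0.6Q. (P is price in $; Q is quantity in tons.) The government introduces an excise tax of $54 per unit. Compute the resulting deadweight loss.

$2082.86

Competitive equilibrium: 121 − 0.1Q = 27 + 0.6Q → Q* = 134.2857, P* = 107.5714.
With the tax, the buyer price exceeds the seller price by 54: (121 − 0.1Q) − (27 + 0.6Q) = 54 → Q' = 57.1429.
ΔQ = 134.2857 − 57.1429 = 77.1428; the wedge equals the tax, 54.
The triangle = ½ × 77.1428 × 54 = $2082.86.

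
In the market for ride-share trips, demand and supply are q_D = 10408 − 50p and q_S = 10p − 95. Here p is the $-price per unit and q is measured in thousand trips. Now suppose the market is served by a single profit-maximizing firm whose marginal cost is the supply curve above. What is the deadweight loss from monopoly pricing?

$3355.935 thousand

In inverse form: demand p = 208.16 − 0.02q, supply p = 9.5 + 0.1q.
Competitive equilibrium: 208.16 − 0.02q = 9.5 + 0.1q → q* = 1655.5, p* = 175.05.
Marginal revenue: MR = 208.16 − 0.04q. Set MR = MC: 208.16 − 0.04q = 9.5 + 0.1q → q_m = 1419.
Price p_m = 208.16 − 0.02·1419 = 179.78; MC(q_m) = 9.5 + 0.1·1419 = 151.4.
Competitive q* = 1655.5, so Δq = 236.5; wedge = 179.78 − 151.4 = 28.38.
Deadweight loss = ½ × 236.5 × 28.38 = $3355.935 thousand.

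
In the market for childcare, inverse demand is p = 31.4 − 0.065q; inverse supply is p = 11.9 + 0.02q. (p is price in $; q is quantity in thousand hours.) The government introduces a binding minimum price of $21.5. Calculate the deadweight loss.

Competitive equilibrium: 31.4 − 0.065q = 11.9 + 0.02q → q* = 229.4118, p* = 16.4882.
At the floor p = 21.5, quantity demanded = (31.4 − 21.5)/0.065 = 152.3077.
Sellers' marginal cost at q' = 152.3077: 11.9 + 0.02·152.3077 = 14.9462.
Δq = 229.4118 − 152.3077 = 77.1041; wedge = 21.5 − 14.9462 = 6.5538.
DWL = ½ × 77.1041 × 6.5538 = $252.66 thousand.

$252.66 thousand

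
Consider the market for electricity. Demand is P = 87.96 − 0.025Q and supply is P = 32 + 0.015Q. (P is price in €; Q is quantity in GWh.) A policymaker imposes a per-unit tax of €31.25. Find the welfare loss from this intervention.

Competitive equilibrium: 87.96 − 0.025Q = 32 + 0.015Q → Q* = 1399, P* = 52.985.
With the tax, the buyer price exceeds the seller price by 31.25: (87.96 − 0.025Q) − (32 + 0.015Q) = 31.25 → Q' = 617.75.
ΔQ = 1399 − 617.75 = 781.25; the wedge equals the tax, 31.25.
Deadweight loss = ½ × 781.25 × 31.25 = €12207.03.

€12207.03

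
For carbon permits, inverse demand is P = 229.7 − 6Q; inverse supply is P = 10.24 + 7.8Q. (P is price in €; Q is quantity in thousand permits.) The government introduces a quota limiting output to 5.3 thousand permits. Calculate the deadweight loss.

Competitive equilibrium: 229.7 − 6Q = 10.24 + 7.8Q → Q* = 15.9029, P* = 134.2826.
At Q = 5.3: demand price = 229.7 − 6·5.3 = 197.9; supply price = 10.24 + 7.8·5.3 = 51.58.
ΔQ = 15.9029 − 5.3 = 10.6029; wedge = 197.9 − 51.58 = 146.32.
The triangle = ½ × 10.6029 × 146.32 = €775.71 thousand.

€775.71 thousand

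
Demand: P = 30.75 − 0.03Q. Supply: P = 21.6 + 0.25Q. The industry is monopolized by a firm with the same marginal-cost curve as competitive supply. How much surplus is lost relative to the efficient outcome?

1.40

Competitive equilibrium: 30.75 − 0.03Q = 21.6 + 0.25Q → Q* = 32.6786, P* = 29.7696.
Marginal revenue: MR = 30.75 − 0.06Q. Set MR = MC: 30.75 − 0.06Q = 21.6 + 0.25Q → Q_m = 29.5161.
Price P_m = 30.75 − 0.03·29.5161 = 29.8645; MC(Q_m) = 21.6 + 0.25·29.5161 = 28.979.
Competitive Q* = 32.6786, so ΔQ = 3.1625; wedge = 29.8645 − 28.979 = 0.8855.
Welfare loss = ½ × 3.1625 × 0.8855 = 1.40.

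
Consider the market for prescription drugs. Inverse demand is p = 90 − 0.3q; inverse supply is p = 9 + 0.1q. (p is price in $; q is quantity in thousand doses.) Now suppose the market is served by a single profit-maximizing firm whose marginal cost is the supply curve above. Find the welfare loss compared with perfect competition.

Competitive equilibrium: 90 − 0.3q = 9 + 0.1q → q* = 202.5, p* = 29.25.
Marginal revenue: MR = 90 − 0.6q. Set MR = MC: 90 − 0.6q = 9 + 0.1q → q_m = 115.7143.
Price p_m = 90 − 0.3·115.7143 = 55.2857; MC(q_m) = 9 + 0.1·115.7143 = 20.5714.
Competitive q* = 202.5, so Δq = 86.7857; wedge = 55.2857 − 20.5714 = 34.7143.
The triangle = ½ × 86.7857 × 34.7143 = $1506.35 thousand.

$1506.35 thousand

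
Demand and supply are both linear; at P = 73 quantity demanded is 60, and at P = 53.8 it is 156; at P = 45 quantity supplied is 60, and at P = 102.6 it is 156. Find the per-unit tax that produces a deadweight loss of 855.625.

Demand slope = (53.8 − 73)/(156 − 60) = −0.2, so P = 85 − 0.2Q.
Supply slope = (102.6 − 45)/(156 − 60) = 0.6, so P = 9 + 0.6Q.
Competitive equilibrium: 85 − 0.2Q = 9 + 0.6Q → Q* = 95, P* = 66.
A tax t gives ΔQ = t/0.8 and wedge t, so DWL = t²/1.6.
t²/1.6 = 855.625 → t² = 1369 → t = 37.

37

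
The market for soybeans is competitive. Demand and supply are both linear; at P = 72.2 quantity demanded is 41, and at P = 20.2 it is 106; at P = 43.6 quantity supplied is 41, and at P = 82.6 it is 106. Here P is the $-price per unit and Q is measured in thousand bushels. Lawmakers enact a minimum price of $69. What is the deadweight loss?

Demand slope = (20.2 − 72.2)/(106 − 41) = −0.8, so P = 105 − 0.8Q.
Supply slope = (82.6 − 43.6)/(106 − 41) = 0.6, so P = 19 + 0.6Q.
Competitive equilibrium: 105 − 0.8Q = 19 + 0.6Q → Q* = 61.4286, P* = 55.8571.
At the floor P = 69, quantity demanded = (105 − 69)/0.8 = 45.
Sellers' marginal cost at Q' = 45: 19 + 0.6·45 = 46.
ΔQ = 61.4286 − 45 = 16.4286; wedge = 69 − 46 = 23.
Deadweight loss = ½ × 16.4286 × 23 = $188.93 thousand.

$188.93 thousand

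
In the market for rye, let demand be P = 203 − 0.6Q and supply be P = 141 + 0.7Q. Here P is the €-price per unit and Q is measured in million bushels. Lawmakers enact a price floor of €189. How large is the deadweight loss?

Competitive equilibrium: 203 − 0.6Q = 141 + 0.7Q → Q* = 47.6923, P* = 174.3846.
At the floor P = 189, quantity demanded = (203 − 189)/0.6 = 23.3333.
Sellers' marginal cost at Q' = 23.3333: 141 + 0.7·23.3333 = 157.3333.
ΔQ = 47.6923 − 23.3333 = 24.359; wedge = 189 − 157.3333 = 31.6667.
Deadweight loss = ½ × 24.359 × 31.6667 = €385.68 million.

€385.68 million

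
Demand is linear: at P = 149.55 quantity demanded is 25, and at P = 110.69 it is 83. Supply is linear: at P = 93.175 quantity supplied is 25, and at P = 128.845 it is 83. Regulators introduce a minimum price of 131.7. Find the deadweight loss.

190.74

Demand slope = (110.69 − 149.55)/(83 − 25) = −0.67, so P = 166.3 − 0.67Q.
Supply slope = (128.845 − 93.175)/(83 − 25) = 0.615, so P = 77.8 + 0.615Q.
Competitive equilibrium: 166.3 − 0.67Q = 77.8 + 0.615Q → Q* = 68.8716, P* = 120.156.
At the floor P = 131.7, quantity demanded = (166.3 − 131.7)/0.67 = 51.6418.
Sellers' marginal cost at Q' = 51.6418: 77.8 + 0.615·51.6418 = 109.5597.
ΔQ = 68.8716 − 51.6418 = 17.2298; wedge = 131.7 − 109.5597 = 22.1403.
Welfare loss = ½ × 17.2298 × 22.1403 = 190.74.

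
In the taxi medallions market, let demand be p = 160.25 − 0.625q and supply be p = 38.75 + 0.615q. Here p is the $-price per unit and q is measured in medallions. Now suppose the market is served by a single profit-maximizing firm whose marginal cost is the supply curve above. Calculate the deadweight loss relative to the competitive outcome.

$668.50

Competitive equilibrium: 160.25 − 0.625q = 38.75 + 0.615q → q* = 97.9839, p* = 99.0101.
Marginal revenue: MR = 160.25 − 1.25q. Set MR = MC: 160.25 − 1.25q = 38.75 + 0.615q → q_m = 65.1475.
Price p_m = 160.25 − 0.625·65.1475 = 119.5328; MC(q_m) = 38.75 + 0.615·65.1475 = 78.8157.
Competitive q* = 97.9839, so Δq = 32.8364; wedge = 119.5328 − 78.8157 = 40.7171.
The triangle = ½ × 32.8364 × 40.7171 = $668.50.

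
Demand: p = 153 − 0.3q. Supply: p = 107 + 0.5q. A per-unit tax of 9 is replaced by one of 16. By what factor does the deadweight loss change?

Competitive equilibrium: 153 − 0.3q = 107 + 0.5q → q* = 57.5, p* = 135.75.
For a per-unit tax t: Δq = t/0.8, so DWL = ½·t·(t/0.8) = t²/1.6.
At t = 9: DWL = 50.625. At t = 16: DWL = 160.
Ratio = (16/9)² = 3.160.

3.160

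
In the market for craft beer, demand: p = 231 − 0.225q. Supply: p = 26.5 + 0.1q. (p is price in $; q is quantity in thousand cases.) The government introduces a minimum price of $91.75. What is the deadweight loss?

$17.38 thousand

Competitive equilibrium: 231 − 0.225q = 26.5 + 0.1q → q* = 629.2308, p* = 89.4231.
At the floor p = 91.75, quantity demanded = (231 − 91.75)/0.225 = 618.8889.
Sellers' marginal cost at q' = 618.8889: 26.5 + 0.1·618.8889 = 88.3889.
Δq = 629.2308 − 618.8889 = 10.3419; wedge = 91.75 − 88.3889 = 3.3611.
Welfare loss = ½ × 10.3419 × 3.3611 = $17.38 thousand.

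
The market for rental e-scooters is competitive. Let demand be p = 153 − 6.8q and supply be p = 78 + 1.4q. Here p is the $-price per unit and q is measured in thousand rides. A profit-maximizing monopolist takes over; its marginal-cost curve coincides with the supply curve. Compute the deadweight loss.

$70.49 thousand

Competitive equilibrium: 153 − 6.8q = 78 + 1.4q → q* = 9.1463, p* = 90.8049.
Marginal revenue: MR = 153 − 13.6q. Set MR = MC: 153 − 13.6q = 78 + 1.4q → q_m = 5.
Price p_m = 153 − 6.8·5 = 119; MC(q_m) = 78 + 1.4·5 = 85.
Competitive q* = 9.1463, so Δq = 4.1463; wedge = 119 − 85 = 34.
DWL = ½ × 4.1463 × 34 = $70.49 thousand.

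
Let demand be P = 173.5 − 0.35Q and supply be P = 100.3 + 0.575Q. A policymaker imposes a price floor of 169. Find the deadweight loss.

Competitive equilibrium: 173.5 − 0.35Q = 100.3 + 0.575Q → Q* = 79.1351, P* = 145.8027.
At the floor P = 169, quantity demanded = (173.5 − 169)/0.35 = 12.8571.
Sellers' marginal cost at Q' = 12.8571: 100.3 + 0.575·12.8571 = 107.6928.
ΔQ = 79.1351 − 12.8571 = 66.278; wedge = 169 − 107.6928 = 61.3072.
Welfare loss = ½ × 66.278 × 61.3072 = 2031.66.

2031.66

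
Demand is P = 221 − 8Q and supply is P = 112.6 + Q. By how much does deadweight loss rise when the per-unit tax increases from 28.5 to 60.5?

Competitive equilibrium: 221 − 8Q = 112.6 + Q → Q* = 12.0444, P* = 124.6444.
For a per-unit tax t: ΔQ = t/9, so DWL = ½·t·(t/9) = t²/18.
At t = 28.5: DWL = 45.125. At t = 60.5: DWL = 203.347.
Increase = 203.347 − 45.125 = 158.22.

158.22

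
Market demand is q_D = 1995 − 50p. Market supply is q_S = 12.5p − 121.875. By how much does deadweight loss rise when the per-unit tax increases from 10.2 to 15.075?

In inverse form: demand p = 39.9 − 0.02q, supply p = 9.75 + 0.08q.
Competitive equilibrium: 39.9 − 0.02q = 9.75 + 0.08q → q* = 301.5, p* = 33.87.
For a per-unit tax t: Δq = t/0.1, so DWL = ½·t·(t/0.1) = t²/0.2.
At t = 10.2: DWL = 520.2. At t = 15.075: DWL = 1136.278.
Increase = 1136.278 − 520.2 = 616.08.

616.08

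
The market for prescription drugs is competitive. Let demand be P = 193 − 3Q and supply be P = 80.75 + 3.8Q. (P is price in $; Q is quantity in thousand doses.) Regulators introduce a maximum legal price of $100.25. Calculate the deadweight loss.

$439.99 thousand

Competitive equilibrium: 193 − 3Q = 80.75 + 3.8Q → Q* = 16.5074, P* = 143.4779.
At the ceiling P = 100.25, quantity supplied = (100.25 − 80.75)/3.8 = 5.1316.
Willingness to pay at Q' = 5.1316: 193 − 3·5.1316 = 177.6052.
ΔQ = 16.5074 − 5.1316 = 11.3758; wedge = 177.6052 − 100.25 = 77.3552.
Deadweight loss = ½ × 11.3758 × 77.3552 = $439.99 thousand.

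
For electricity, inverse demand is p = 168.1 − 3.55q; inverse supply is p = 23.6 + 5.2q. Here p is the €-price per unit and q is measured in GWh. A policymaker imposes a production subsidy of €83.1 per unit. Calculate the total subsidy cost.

€2161.55

Competitive equilibrium: 168.1 − 3.55q = 23.6 + 5.2q → q* = 16.5143, p* = 109.4743.
The subsidy lowers effective supply by 83.1: p = 5.2q − 59.5.
New quantity: 168.1 − 3.55q = 5.2q − 59.5 → q' = 26.0114.
Total subsidy cost = 83.1 × 26.0114 = €2161.55.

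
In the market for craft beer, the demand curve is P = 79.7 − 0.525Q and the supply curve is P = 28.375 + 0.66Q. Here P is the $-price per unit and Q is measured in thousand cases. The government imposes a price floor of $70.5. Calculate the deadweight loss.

$394.04 thousand

Competitive equilibrium: 79.7 − 0.525Q = 28.375 + 0.66Q → Q* = 43.3122, P* = 56.9611.
At the floor P = 70.5, quantity demanded = (79.7 − 70.5)/0.525 = 17.5238.
Sellers' marginal cost at Q' = 17.5238: 28.375 + 0.66·17.5238 = 39.9407.
ΔQ = 43.3122 − 17.5238 = 25.7884; wedge = 70.5 − 39.9407 = 30.5593.
The triangle = ½ × 25.7884 × 30.5593 = $394.04 thousand.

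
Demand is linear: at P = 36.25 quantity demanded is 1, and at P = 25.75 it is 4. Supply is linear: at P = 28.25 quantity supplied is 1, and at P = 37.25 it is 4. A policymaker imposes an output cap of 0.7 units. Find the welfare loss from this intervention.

7.62

Demand slope = (25.75 − 36.25)/(4 − 1) = −3.5, so P = 39.75 − 3.5Q.
Supply slope = (37.25 − 28.25)/(4 − 1) = 3, so P = 25.25 + 3Q.
Competitive equilibrium: 39.75 − 3.5Q = 25.25 + 3Q → Q* = 2.2308, P* = 31.9423.
At Q = 0.7: demand price = 39.75 − 3.5·0.7 = 37.3; supply price = 25.25 + 3·0.7 = 27.35.
ΔQ = 2.2308 − 0.7 = 1.5308; wedge = 37.3 − 27.35 = 9.95.
Deadweight loss = ½ × 1.5308 × 9.95 = 7.62.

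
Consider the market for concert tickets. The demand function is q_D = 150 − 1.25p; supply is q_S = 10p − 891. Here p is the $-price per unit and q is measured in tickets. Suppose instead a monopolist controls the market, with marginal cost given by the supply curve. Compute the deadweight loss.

In inverse form: demand p = 120 − 0.8q, supply p = 89.1 + 0.1q.
Competitive equilibrium: 120 − 0.8q = 89.1 + 0.1q → q* = 34.3333, p* = 92.5333.
Marginal revenue: MR = 120 − 1.6q. Set MR = MC: 120 − 1.6q = 89.1 + 0.1q → q_m = 18.1765.
Price p_m = 120 − 0.8·18.1765 = 105.4588; MC(q_m) = 89.1 + 0.1·18.1765 = 90.9177.
Competitive q* = 34.3333, so Δq = 16.1568; wedge = 105.4588 − 90.9177 = 14.5411.
Welfare loss = ½ × 16.1568 × 14.5411 = $117.47.

$117.47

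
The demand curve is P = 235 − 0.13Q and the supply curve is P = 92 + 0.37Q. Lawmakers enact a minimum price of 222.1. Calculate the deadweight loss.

Competitive equilibrium: 235 − 0.13Q = 92 + 0.37Q → Q* = 286, P* = 197.82.
At the floor P = 222.1, quantity demanded = (235 − 222.1)/0.13 = 99.23077.
Sellers' marginal cost at Q' = 99.23077: 92 + 0.37·99.23077 = 128.71538.
ΔQ = 286 − 99.23077 = 186.76923; wedge = 222.1 − 128.71538 = 93.38462.
Deadweight loss = ½ × 186.76923 × 93.38462 = 8720.69.

8720.69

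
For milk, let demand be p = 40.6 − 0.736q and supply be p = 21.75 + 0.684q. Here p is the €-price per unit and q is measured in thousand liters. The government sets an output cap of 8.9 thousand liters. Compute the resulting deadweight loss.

Competitive equilibrium: 40.6 − 0.736q = 21.75 + 0.684q → q* = 13.2746, p* = 30.8299.
At q = 8.9: demand price = 40.6 − 0.736·8.9 = 34.0496; supply price = 21.75 + 0.684·8.9 = 27.8376.
Δq = 13.2746 − 8.9 = 4.3746; wedge = 34.0496 − 27.8376 = 6.212.
Deadweight loss = ½ × 4.3746 × 6.212 = €13.59 thousand.

€13.59 thousand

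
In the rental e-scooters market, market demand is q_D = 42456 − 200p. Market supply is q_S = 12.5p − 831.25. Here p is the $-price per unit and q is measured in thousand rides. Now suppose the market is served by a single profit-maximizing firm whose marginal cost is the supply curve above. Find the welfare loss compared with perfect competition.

In inverse form: demand p = 212.28 − 0.005q, supply p = 66.5 + 0.08q.
Competitive equilibrium: 212.28 − 0.005q = 66.5 + 0.08q → q* = 1715.0588, p* = 203.7047.
Marginal revenue: MR = 212.28 − 0.01q. Set MR = MC: 212.28 − 0.01q = 66.5 + 0.08q → q_m = 1619.7778.
Price p_m = 212.28 − 0.005·1619.7778 = 204.1811; MC(q_m) = 66.5 + 0.08·1619.7778 = 196.0822.
Competitive q* = 1715.0588, so Δq = 95.281; wedge = 204.1811 − 196.0822 = 8.0989.
Deadweight loss = ½ × 95.281 × 8.0989 = $385.84 thousand.

$385.84 thousand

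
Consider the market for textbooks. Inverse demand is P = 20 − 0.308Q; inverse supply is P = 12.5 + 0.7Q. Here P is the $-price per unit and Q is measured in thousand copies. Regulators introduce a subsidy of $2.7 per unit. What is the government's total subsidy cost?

Competitive equilibrium: 20 − 0.308Q = 12.5 + 0.7Q → Q* = 7.4405, P* = 17.7083.
The subsidy lowers effective supply by 2.7: P = 9.8 + 0.7Q.
New quantity: 20 − 0.308Q = 9.8 + 0.7Q → Q' = 10.119.
Total subsidy cost = 2.7 × 10.119 = $27.32 thousand.

$27.32 thousand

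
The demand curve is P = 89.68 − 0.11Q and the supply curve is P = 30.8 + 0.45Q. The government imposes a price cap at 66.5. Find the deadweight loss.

Competitive equilibrium: 89.68 − 0.11Q = 30.8 + 0.45Q → Q* = 105.1429, P* = 78.1143.
At the ceiling P = 66.5, quantity supplied = (66.5 − 30.8)/0.45 = 79.3333.
Willingness to pay at Q' = 79.3333: 89.68 − 0.11·79.3333 = 80.9533.
ΔQ = 105.1429 − 79.3333 = 25.8096; wedge = 80.9533 − 66.5 = 14.4533.
Deadweight loss = ½ × 25.8096 × 14.4533 = 186.52.

186.52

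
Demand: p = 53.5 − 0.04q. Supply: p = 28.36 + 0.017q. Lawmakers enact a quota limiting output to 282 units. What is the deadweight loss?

Competitive equilibrium: 53.5 − 0.04q = 28.36 + 0.017q → q* = 441.0526, p* = 35.8579.
At q = 282: demand price = 53.5 − 0.04·282 = 42.22; supply price = 28.36 + 0.017·282 = 33.154.
Δq = 441.0526 − 282 = 159.0526; wedge = 42.22 − 33.154 = 9.066.
Deadweight loss = ½ × 159.0526 × 9.066 = 720.99.

720.99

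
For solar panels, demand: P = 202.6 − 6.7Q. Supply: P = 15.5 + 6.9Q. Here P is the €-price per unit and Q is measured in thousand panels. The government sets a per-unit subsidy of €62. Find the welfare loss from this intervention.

€141.32 thousand

Competitive equilibrium: 202.6 − 6.7Q = 15.5 + 6.9Q → Q* = 13.7574, P* = 110.4257.
The subsidy lowers effective supply by 62: P = 6.9Q − 46.5.
New quantity: 202.6 − 6.7Q = 6.9Q − 46.5 → Q' = 18.3162.
Overproduction ΔQ = 18.3162 − 13.7574 = 4.5588; wedge = subsidy = 62.
DWL = ½ × 4.5588 × 62 = €141.32 thousand.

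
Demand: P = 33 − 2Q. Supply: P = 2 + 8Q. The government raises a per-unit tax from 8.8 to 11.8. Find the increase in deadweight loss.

3.09

Competitive equilibrium: 33 − 2Q = 2 + 8Q → Q* = 3.1, P* = 26.8.
For a per-unit tax t: ΔQ = t/10, so DWL = ½·t·(t/10) = t²/20.
At t = 8.8: DWL = 3.872. At t = 11.8: DWL = 6.962.
Increase = 6.962 − 3.872 = 3.09.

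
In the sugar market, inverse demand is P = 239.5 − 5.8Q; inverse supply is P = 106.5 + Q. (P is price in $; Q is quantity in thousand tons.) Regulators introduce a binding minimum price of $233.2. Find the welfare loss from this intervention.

Competitive equilibrium: 239.5 − 5.8Q = 106.5 + Q → Q* = 19.5588, P* = 126.0588.
At the floor P = 233.2, quantity demanded = (239.5 − 233.2)/5.8 = 1.0862.
Sellers' marginal cost at Q' = 1.0862: 106.5 + 1·1.0862 = 107.5862.
ΔQ = 19.5588 − 1.0862 = 18.4726; wedge = 233.2 − 107.5862 = 125.6138.
Deadweight loss = ½ × 18.4726 × 125.6138 = $1160.21 thousand.

$1160.21 thousand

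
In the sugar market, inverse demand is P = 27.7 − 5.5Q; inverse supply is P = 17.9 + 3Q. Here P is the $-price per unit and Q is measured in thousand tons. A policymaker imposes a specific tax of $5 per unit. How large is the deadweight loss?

Competitive equilibrium: 27.7 − 5.5Q = 17.9 + 3Q → Q* = 1.1529, P* = 21.3588.
With the tax, the buyer price exceeds the seller price by 5: (27.7 − 5.5Q) − (17.9 + 3Q) = 5 → Q' = 0.5647.
ΔQ = 1.1529 − 0.5647 = 0.5882; the wedge equals the tax, 5.
DWL = ½ × 0.5882 × 5 = $1.47 thousand.

$1.47 thousand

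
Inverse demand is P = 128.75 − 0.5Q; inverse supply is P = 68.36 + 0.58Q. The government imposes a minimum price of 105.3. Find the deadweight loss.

Competitive equilibrium: 128.75 − 0.5Q = 68.36 + 0.58Q → Q* = 55.9167, P* = 100.7917.
At the floor P = 105.3, quantity demanded = (128.75 − 105.3)/0.5 = 46.9.
Sellers' marginal cost at Q' = 46.9: 68.36 + 0.58·46.9 = 95.562.
ΔQ = 55.9167 − 46.9 = 9.0167; wedge = 105.3 − 95.562 = 9.738.
Welfare loss = ½ × 9.0167 × 9.738 = 43.90.

43.90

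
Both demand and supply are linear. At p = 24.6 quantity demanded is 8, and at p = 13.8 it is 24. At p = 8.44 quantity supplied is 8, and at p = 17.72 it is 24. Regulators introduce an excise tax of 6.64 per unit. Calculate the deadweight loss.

Demand slope = (13.8 − 24.6)/(24 − 8) = −0.675, so p = 30 − 0.675q.
Supply slope = (17.72 − 8.44)/(24 − 8) = 0.58, so p = 3.8 + 0.58q.
Competitive equilibrium: 30 − 0.675q = 3.8 + 0.58q → q* = 20.8765, p* = 15.9084.
With the tax, the buyer price exceeds the seller price by 6.64: (30 − 0.675q) − (3.8 + 0.58q) = 6.64 → q' = 15.5857.
Δq = 20.8765 − 15.5857 = 5.2908; the wedge equals the tax, 6.64.
Welfare loss = ½ × 5.2908 × 6.64 = 17.57.

17.57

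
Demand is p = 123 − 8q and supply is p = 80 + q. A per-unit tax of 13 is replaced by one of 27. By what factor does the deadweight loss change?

4.314

Competitive equilibrium: 123 − 8q = 80 + q → q* = 4.7778, p* = 84.7778.
For a per-unit tax t: Δq = t/9, so DWL = ½·t·(t/9) = t²/18.
At t = 13: DWL = 9.389. At t = 27: DWL = 40.5.
Ratio = (27/13)² = 4.314.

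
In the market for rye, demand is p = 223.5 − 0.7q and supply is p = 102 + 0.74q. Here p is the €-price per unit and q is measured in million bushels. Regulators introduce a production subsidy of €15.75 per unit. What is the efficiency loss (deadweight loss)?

Competitive equilibrium: 223.5 − 0.7q = 102 + 0.74q → q* = 84.375, p* = 164.4375.
The subsidy lowers effective supply by 15.75: p = 86.25 + 0.74q.
New quantity: 223.5 − 0.7q = 86.25 + 0.74q → q' = 95.3125.
Overproduction Δq = 95.3125 − 84.375 = 10.9375; wedge = subsidy = 15.75.
The triangle = ½ × 10.9375 × 15.75 = €86.13 million.

€86.13 million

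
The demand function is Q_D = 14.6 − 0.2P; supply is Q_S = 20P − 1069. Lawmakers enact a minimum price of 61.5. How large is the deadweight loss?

6.23

In inverse form: demand P = 73 − 5Q, supply P = 53.45 + 0.05Q.
Competitive equilibrium: 73 − 5Q = 53.45 + 0.05Q → Q* = 3.8713, P* = 53.6436.
At the floor P = 61.5, quantity demanded = (73 − 61.5)/5 = 2.3.
Sellers' marginal cost at Q' = 2.3: 53.45 + 0.05·2.3 = 53.565.
ΔQ = 3.8713 − 2.3 = 1.5713; wedge = 61.5 − 53.565 = 7.935.
Welfare loss = ½ × 1.5713 × 7.935 = 6.23.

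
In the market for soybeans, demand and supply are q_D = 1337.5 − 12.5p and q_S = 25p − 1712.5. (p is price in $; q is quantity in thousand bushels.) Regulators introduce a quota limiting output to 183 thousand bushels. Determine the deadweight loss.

$1139.88 thousand

In inverse form: demand p = 107 − 0.08q, supply p = 68.5 + 0.04q.
Competitive equilibrium: 107 − 0.08q = 68.5 + 0.04q → q* = 320.8333, p* = 81.3333.
At q = 183: demand price = 107 − 0.08·183 = 92.36; supply price = 68.5 + 0.04·183 = 75.82.
Δq = 320.8333 − 183 = 137.8333; wedge = 92.36 − 75.82 = 16.54.
Welfare loss = ½ × 137.8333 × 16.54 = $1139.88 thousand.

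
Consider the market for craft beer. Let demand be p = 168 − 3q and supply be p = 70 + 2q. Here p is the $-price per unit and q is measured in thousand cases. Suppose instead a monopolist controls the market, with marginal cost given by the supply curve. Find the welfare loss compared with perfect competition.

$135.06 thousand

Competitive equilibrium: 168 − 3q = 70 + 2q → q* = 19.6, p* = 109.2.
Marginal revenue: MR = 168 − 6q. Set MR = MC: 168 − 6q = 70 + 2q → q_m = 12.25.
Price p_m = 168 − 3·12.25 = 131.25; MC(q_m) = 70 + 2·12.25 = 94.5.
Competitive q* = 19.6, so Δq = 7.35; wedge = 131.25 − 94.5 = 36.75.
The triangle = ½ × 7.35 × 36.75 = $135.06 thousand.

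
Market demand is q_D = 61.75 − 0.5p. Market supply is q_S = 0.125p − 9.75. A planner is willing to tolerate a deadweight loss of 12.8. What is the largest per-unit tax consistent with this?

In inverse form: demand p = 123.5 − 2q, supply p = 78 + 8q.
Competitive equilibrium: 123.5 − 2q = 78 + 8q → q* = 4.55, p* = 114.4.
A tax t gives Δq = t/10 and wedge t, so DWL = t²/20.
t²/20 = 12.8 → t² = 256 → t = 16.

16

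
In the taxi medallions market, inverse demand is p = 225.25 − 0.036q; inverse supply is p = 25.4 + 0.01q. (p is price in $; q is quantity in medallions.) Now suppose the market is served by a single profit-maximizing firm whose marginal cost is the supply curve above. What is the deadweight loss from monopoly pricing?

Competitive equilibrium: 225.25 − 0.036q = 25.4 + 0.01q → q* = 4344.56522, p* = 68.84565.
Marginal revenue: MR = 225.25 − 0.072q. Set MR = MC: 225.25 − 0.072q = 25.4 + 0.01q → q_m = 2437.19512.
Price p_m = 225.25 − 0.036·2437.19512 = 137.51098; MC(q_m) = 25.4 + 0.01·2437.19512 = 49.77195.
Competitive q* = 4344.56522, so Δq = 1907.3701; wedge = 137.51098 − 49.77195 = 87.73903.
Welfare loss = ½ × 1907.3701 × 87.73903 = $83675.40.

$83675.40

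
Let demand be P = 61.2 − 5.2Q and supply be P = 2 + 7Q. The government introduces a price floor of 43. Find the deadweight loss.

Competitive equilibrium: 61.2 − 5.2Q = 2 + 7Q → Q* = 4.8525, P* = 35.9672.
At the floor P = 43, quantity demanded = (61.2 − 43)/5.2 = 3.5.
Sellers' marginal cost at Q' = 3.5: 2 + 7·3.5 = 26.5.
ΔQ = 4.8525 − 3.5 = 1.3525; wedge = 43 − 26.5 = 16.5.
Welfare loss = ½ × 1.3525 × 16.5 = 11.16.

11.16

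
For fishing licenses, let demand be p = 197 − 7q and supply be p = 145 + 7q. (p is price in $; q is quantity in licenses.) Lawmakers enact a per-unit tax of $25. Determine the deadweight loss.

$22.32

Competitive equilibrium: 197 − 7q = 145 + 7q → q* = 3.7143, p* = 171.
With the tax, the buyer price exceeds the seller price by 25: (197 − 7q) − (145 + 7q) = 25 → q' = 1.9286.
Δq = 3.7143 − 1.9286 = 1.7857; the wedge equals the tax, 25.
The triangle = ½ × 1.7857 × 25 = $22.32.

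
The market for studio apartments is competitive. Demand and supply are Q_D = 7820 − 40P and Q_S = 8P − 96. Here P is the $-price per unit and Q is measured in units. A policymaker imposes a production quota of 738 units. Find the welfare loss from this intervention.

In inverse form: demand P = 195.5 − 0.025Q, supply P = 12 + 0.125Q.
Competitive equilibrium: 195.5 − 0.025Q = 12 + 0.125Q → Q* = 1223.3333, P* = 164.9167.
At Q = 738: demand price = 195.5 − 0.025·738 = 177.05; supply price = 12 + 0.125·738 = 104.25.
ΔQ = 1223.3333 − 738 = 485.3333; wedge = 177.05 − 104.25 = 72.8.
DWL = ½ × 485.3333 × 72.8 = $17666.13.

$17666.13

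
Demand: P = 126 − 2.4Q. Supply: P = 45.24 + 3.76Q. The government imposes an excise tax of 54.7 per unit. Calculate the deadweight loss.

242.86

Competitive equilibrium: 126 − 2.4Q = 45.24 + 3.76Q → Q* = 13.11039, P* = 94.53506.
With the tax, the buyer price exceeds the seller price by 54.7: (126 − 2.4Q) − (45.24 + 3.76Q) = 54.7 → Q' = 4.23052.
ΔQ = 13.11039 − 4.23052 = 8.87987; the wedge equals the tax, 54.7.
Welfare loss = ½ × 8.87987 × 54.7 = 242.86.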